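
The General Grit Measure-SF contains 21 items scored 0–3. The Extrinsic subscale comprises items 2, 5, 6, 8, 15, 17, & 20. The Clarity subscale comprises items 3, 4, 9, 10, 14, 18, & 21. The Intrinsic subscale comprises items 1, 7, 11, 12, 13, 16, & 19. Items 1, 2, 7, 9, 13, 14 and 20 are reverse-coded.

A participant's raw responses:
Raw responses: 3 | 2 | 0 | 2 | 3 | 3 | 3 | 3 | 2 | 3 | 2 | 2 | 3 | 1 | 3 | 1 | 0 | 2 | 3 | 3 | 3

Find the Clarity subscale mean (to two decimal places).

Clarity items: 3, 4, 9, 10, 14, 18, 21.
Of these, items 9 and 14 are reverse-coded; on a 0–3 scale, reversed = 3 − raw.
  item 3: 0
  item 4: 2
  item 9: 3 − 2 = 1
  item 10: 3
  item 14: 3 − 1 = 2
  item 18: 2
  item 21: 3
Sum = 0 + 2 + 1 + 3 + 2 + 2 + 3 = 13
Mean = 13 / 7 = 1.86

1.86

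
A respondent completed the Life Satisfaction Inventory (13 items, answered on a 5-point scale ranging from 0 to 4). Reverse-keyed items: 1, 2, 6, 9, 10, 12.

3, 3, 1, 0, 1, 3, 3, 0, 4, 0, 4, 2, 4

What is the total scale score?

22

Apply reverse scoring (reversed = (0+4) − raw = 4 − raw):
  item 1: 4 − 3 = 1
  item 2: 4 − 3 = 1
  item 6: 4 − 3 = 1
  item 9: 4 − 4 = 0
  item 10: 4 − 0 = 4
  item 12: 4 − 2 = 2
After reverse-coding: 1, 1, 1, 0, 1, 1, 3, 0, 0, 4, 4, 2, 4
Total = 1 + 1 + 1 + 0 + 1 + 1 + 3 + 0 + 0 + 4 + 4 + 2 + 4 = 22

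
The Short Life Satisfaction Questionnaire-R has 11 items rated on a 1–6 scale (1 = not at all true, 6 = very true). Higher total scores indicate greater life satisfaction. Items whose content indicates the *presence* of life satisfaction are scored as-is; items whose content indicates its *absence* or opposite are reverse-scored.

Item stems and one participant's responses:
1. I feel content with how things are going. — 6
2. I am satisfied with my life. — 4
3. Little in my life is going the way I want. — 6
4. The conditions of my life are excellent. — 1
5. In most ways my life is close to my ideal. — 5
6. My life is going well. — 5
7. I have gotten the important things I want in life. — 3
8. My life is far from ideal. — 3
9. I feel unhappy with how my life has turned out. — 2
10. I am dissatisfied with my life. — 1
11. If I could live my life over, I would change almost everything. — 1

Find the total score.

46

Items 3, 8, 9, 10, 11 describe the absence/opposite of life satisfaction → reverse-score.
on a 1–6 scale, reversed = 7 − raw.
  item 1: 6
  item 2: 4
  item 3: 7 − 6 = 1
  item 4: 1
  item 5: 5
  item 6: 5
  item 7: 3
  item 8: 7 − 3 = 4
  item 9: 7 − 2 = 5
  item 10: 7 − 1 = 6
  item 11: 7 − 1 = 6
Total = 6 + 4 + 1 + 1 + 5 + 5 + 3 + 4 + 5 + 6 + 6 = 46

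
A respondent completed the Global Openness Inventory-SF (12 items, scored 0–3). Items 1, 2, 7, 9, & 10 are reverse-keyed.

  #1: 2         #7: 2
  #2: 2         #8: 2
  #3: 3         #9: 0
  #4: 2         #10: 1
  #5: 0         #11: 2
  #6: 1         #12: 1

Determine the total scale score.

Reverse-keyed items use 3 − raw:
  item 1: 3 − 2 = 1
  item 2: 3 − 2 = 1
  item 7: 3 − 2 = 1
  item 9: 3 − 0 = 3
  item 10: 3 − 1 = 2
Scored items: 1, 1, 3, 2, 0, 1, 1, 2, 3, 2, 2, 1
Total = 1 + 1 + 3 + 2 + 0 + 1 + 1 + 2 + 3 + 2 + 2 + 1 = 19

19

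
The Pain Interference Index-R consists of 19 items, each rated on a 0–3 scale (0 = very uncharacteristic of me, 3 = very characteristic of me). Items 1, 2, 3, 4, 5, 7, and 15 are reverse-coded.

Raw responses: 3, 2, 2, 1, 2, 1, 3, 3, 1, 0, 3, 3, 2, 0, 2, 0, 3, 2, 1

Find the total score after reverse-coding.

Reverse-coded items use 3 − raw:
  item 1: 3 − 3 = 0
  item 2: 3 − 2 = 1
  item 3: 3 − 2 = 1
  item 4: 3 − 1 = 2
  item 5: 3 − 2 = 1
  item 7: 3 − 3 = 0
  item 15: 3 − 2 = 1
After reverse-coding: 0, 1, 1, 2, 1, 1, 0, 3, 1, 0, 3, 3, 2, 0, 1, 0, 3, 2, 1
Total = 0 + 1 + 1 + 2 + 1 + 1 + 0 + 3 + 1 + 0 + 3 + 3 + 2 + 0 + 1 + 0 + 3 + 2 + 1 = 25

25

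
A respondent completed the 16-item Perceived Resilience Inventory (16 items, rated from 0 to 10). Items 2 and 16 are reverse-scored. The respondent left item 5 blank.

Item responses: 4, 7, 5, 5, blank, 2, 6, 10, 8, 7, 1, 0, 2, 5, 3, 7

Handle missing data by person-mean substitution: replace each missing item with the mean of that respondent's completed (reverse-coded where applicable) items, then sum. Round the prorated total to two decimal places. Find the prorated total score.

Reverse-coded (on a 0–10 scale, reversed = 10 − raw):
  item 2: 10 − 7 = 3
  item 16: 10 − 7 = 3
Completed scored items (15 of 16): 4, 3, 5, 5, 2, 6, 10, 8, 7, 1, 0, 2, 5, 3, 3; sum = 64.
Person mean = 64 / 15 ≈ 4.2667
Prorated total = (64 / 15) × 16 = 68.27 (to 2 dp)

68.27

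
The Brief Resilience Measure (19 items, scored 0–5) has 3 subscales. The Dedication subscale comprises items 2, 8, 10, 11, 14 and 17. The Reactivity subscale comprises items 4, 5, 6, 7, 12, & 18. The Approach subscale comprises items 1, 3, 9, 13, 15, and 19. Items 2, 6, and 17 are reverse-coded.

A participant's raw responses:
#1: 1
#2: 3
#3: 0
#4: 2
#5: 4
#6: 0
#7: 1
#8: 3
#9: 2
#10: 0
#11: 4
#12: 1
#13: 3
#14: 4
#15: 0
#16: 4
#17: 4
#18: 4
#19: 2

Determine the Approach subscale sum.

Approach items: 1, 3, 9, 13, 15, 19.
  item 1: 1
  item 3: 0
  item 9: 2
  item 13: 3
  item 15: 0
  item 19: 2
Sum = 1 + 0 + 2 + 3 + 0 + 2 = 8

8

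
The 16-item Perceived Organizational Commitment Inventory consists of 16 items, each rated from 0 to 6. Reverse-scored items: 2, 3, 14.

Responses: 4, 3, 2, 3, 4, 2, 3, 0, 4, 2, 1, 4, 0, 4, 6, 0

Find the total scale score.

Reverse-coded items (on a 0–6 scale, reversed = 6 − raw):
  item 2: 6 − 3 = 3
  item 3: 6 − 2 = 4
  item 14: 6 − 4 = 2
After reverse-coding: 4, 3, 4, 3, 4, 2, 3, 0, 4, 2, 1, 4, 0, 2, 6, 0
Total = 4 + 3 + 4 + 3 + 4 + 2 + 3 + 0 + 4 + 2 + 1 + 4 + 0 + 2 + 6 + 0 = 42

42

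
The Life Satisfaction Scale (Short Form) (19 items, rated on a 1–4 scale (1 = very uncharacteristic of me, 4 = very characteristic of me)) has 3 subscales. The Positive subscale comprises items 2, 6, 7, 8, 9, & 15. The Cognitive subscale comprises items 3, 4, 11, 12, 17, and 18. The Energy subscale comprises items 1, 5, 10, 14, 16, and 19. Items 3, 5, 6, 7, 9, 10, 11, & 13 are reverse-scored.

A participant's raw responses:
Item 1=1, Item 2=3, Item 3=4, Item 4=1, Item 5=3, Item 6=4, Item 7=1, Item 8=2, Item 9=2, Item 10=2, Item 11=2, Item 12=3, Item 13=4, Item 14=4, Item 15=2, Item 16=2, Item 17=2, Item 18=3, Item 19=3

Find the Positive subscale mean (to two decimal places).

Positive items: 2, 6, 7, 8, 9, 15.
Of these, items 6, 7, and 9 are reverse-scored; reversed = (1+4) − raw = 5 − raw.
  item 2: 3
  item 6: 5 − 4 = 1
  item 7: 5 − 1 = 4
  item 8: 2
  item 9: 5 − 2 = 3
  item 15: 2
Sum = 3 + 1 + 4 + 2 + 3 + 2 = 15
Mean = 15 / 6 = 2.50

2.50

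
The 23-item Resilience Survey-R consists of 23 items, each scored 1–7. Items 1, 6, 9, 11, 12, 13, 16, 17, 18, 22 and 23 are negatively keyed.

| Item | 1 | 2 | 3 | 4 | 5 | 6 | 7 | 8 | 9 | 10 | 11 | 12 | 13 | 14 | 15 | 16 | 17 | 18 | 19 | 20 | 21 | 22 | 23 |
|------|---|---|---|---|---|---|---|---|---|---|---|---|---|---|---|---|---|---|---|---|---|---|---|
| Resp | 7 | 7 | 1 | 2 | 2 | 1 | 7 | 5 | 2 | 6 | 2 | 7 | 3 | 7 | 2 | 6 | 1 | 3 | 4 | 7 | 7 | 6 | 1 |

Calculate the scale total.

Raw sum = 96. Negatively keyed items: 1, 6, 9, 11, 12, 13, 16, 17, 18, 22, 23; their raw sum = 39.
Each reversal replaces raw with 8 − raw, changing the total by 8 − 2·raw per item.
Total = 96 + 11·8 − 2·39 = 96 + 88 − 78 = 106

106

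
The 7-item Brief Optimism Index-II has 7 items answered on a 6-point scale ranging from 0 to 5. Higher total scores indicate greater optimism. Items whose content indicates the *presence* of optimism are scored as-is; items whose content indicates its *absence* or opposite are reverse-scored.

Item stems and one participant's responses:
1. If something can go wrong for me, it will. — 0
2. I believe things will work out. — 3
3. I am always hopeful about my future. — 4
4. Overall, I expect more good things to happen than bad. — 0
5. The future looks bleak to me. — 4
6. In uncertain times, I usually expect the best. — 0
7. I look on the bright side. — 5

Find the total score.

18

Items 1, 5 describe the absence/opposite of optimism → reverse-score.
reversed = (0+5) − raw = 5 − raw.
  item 1: 5 − 0 = 5
  item 2: 3
  item 3: 4
  item 4: 0
  item 5: 5 − 4 = 1
  item 6: 0
  item 7: 5
Total = 5 + 3 + 4 + 0 + 1 + 0 + 5 = 18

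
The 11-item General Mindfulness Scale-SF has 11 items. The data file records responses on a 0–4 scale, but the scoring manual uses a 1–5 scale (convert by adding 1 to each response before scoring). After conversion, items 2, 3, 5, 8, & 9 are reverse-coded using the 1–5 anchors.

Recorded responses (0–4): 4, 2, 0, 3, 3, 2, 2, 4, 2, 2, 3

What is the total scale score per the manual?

36

Convert to 1–5: 5, 3, 1, 4, 4, 3, 3, 5, 3, 3, 4
Reverse-coded (reversed = (1+5) − raw = 6 − raw):
  item 2: 6 − 3 = 3
  item 3: 6 − 1 = 5
  item 5: 6 − 4 = 2
  item 8: 6 − 5 = 1
  item 9: 6 − 3 = 3
Scored: 5, 3, 5, 4, 2, 3, 3, 1, 3, 3, 4
Total = 36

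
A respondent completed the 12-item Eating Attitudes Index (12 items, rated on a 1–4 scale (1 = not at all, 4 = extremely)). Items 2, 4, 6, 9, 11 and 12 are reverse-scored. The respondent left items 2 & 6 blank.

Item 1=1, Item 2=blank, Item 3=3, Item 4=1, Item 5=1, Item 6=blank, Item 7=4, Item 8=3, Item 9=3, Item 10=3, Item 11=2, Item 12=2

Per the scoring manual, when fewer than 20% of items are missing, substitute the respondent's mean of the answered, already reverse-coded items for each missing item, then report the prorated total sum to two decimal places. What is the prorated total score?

Reverse-coded (on a 1–4 scale, reversed = 5 − raw):
  item 4: 5 − 1 = 4
  item 9: 5 − 3 = 2
  item 11: 5 − 2 = 3
  item 12: 5 − 2 = 3
Completed scored items (10 of 12): 1, 3, 4, 1, 4, 3, 2, 3, 3, 3; sum = 27.
Person mean = 27 / 10 ≈ 2.7000
Prorated total = (27 / 10) × 12 = 32.40 (to 2 dp)

32.40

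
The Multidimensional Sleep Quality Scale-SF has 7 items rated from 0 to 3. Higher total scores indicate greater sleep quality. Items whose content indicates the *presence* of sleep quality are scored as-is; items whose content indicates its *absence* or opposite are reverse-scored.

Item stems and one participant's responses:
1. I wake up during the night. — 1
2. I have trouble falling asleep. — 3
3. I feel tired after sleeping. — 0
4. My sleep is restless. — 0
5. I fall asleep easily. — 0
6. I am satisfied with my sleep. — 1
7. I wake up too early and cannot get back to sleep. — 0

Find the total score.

12

Items 1, 2, 3, 4, 7 describe the absence/opposite of sleep quality → reverse-score.
reversed = (0+3) − raw = 3 − raw.
  item 1: 3 − 1 = 2
  item 2: 3 − 3 = 0
  item 3: 3 − 0 = 3
  item 4: 3 − 0 = 3
  item 5: 0
  item 6: 1
  item 7: 3 − 0 = 3
Total = 2 + 0 + 3 + 3 + 0 + 1 + 3 = 12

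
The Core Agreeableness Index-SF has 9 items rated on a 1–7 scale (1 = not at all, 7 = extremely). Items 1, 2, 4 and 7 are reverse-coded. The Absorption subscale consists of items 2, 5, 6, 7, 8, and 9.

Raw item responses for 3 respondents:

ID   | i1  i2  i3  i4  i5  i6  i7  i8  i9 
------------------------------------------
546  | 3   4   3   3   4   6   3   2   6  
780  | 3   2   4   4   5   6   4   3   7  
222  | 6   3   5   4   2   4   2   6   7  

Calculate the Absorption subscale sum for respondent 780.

Respondent 780 raw: 3, 2, 4, 4, 5, 6, 4, 3, 7.
Absorption items: 2, 5, 6, 7, 8, 9.
Reverse-coded (reverse-coded value = 8 − response):
  item 2: 8 − 2 = 6
  item 5: 5
  item 6: 6
  item 7: 8 − 4 = 4
  item 8: 3
  item 9: 7
Sum = 6 + 5 + 6 + 4 + 3 + 7 = 31

31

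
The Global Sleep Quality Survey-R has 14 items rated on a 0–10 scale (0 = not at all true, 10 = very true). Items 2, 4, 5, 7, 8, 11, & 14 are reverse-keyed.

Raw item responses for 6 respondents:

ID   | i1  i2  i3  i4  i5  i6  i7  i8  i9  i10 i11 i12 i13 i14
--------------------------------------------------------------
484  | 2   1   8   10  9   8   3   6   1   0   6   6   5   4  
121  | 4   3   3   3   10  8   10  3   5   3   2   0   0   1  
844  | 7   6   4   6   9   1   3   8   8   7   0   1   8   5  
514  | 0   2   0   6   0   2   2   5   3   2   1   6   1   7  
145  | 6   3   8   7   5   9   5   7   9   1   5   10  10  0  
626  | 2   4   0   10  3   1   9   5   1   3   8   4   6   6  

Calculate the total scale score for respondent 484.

Respondent 484 raw: 2, 1, 8, 10, 9, 8, 3, 6, 1, 0, 6, 6, 5, 4.
Reverse-coded (on a 0–10 scale, reversed = 10 − raw):
  item 1: 2
  item 2: 10 − 1 = 9
  item 3: 8
  item 4: 10 − 10 = 0
  item 5: 10 − 9 = 1
  item 6: 8
  item 7: 10 − 3 = 7
  item 8: 10 − 6 = 4
  item 9: 1
  item 10: 0
  item 11: 10 − 6 = 4
  item 12: 6
  item 13: 5
  item 14: 10 − 4 = 6
Sum = 2 + 9 + 8 + 0 + 1 + 8 + 7 + 4 + 1 + 0 + 4 + 6 + 5 + 6 = 61

61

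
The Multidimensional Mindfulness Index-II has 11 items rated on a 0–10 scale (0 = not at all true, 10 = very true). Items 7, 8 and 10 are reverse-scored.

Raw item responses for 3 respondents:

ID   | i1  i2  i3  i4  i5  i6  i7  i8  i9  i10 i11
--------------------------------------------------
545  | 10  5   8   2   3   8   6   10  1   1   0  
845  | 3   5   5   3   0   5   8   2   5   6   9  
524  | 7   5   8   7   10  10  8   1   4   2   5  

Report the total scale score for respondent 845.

Respondent 845 raw: 3, 5, 5, 3, 0, 5, 8, 2, 5, 6, 9.
Reverse-coded (on a 0–10 scale, reversed = 10 − raw):
  item 1: 3
  item 2: 5
  item 3: 5
  item 4: 3
  item 5: 0
  item 6: 5
  item 7: 10 − 8 = 2
  item 8: 10 − 2 = 8
  item 9: 5
  item 10: 10 − 6 = 4
  item 11: 9
Sum = 3 + 5 + 5 + 3 + 0 + 5 + 2 + 8 + 5 + 4 + 9 = 49

49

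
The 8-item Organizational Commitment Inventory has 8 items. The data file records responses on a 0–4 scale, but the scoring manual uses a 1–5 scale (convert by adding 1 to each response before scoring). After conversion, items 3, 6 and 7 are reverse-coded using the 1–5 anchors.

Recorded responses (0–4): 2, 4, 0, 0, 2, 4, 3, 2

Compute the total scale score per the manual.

23

Convert to 1–5: 3, 5, 1, 1, 3, 5, 4, 3
Reverse-coded (reversed = (1+5) − raw = 6 − raw):
  item 3: 6 − 1 = 5
  item 6: 6 − 5 = 1
  item 7: 6 − 4 = 2
Scored: 3, 5, 5, 1, 3, 1, 2, 3
Total = 23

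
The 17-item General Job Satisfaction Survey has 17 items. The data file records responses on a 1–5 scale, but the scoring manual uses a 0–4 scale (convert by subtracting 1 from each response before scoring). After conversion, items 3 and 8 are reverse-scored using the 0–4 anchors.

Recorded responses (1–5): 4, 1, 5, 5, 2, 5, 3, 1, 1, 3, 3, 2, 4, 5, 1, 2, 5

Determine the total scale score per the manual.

Convert to 0–4: 3, 0, 4, 4, 1, 4, 2, 0, 0, 2, 2, 1, 3, 4, 0, 1, 4
Reverse-coded (on a 0–4 scale, reversed = 4 − raw):
  item 3: 4 − 4 = 0
  item 8: 4 − 0 = 4
Scored: 3, 0, 0, 4, 1, 4, 2, 4, 0, 2, 2, 1, 3, 4, 0, 1, 4
Total = 35

35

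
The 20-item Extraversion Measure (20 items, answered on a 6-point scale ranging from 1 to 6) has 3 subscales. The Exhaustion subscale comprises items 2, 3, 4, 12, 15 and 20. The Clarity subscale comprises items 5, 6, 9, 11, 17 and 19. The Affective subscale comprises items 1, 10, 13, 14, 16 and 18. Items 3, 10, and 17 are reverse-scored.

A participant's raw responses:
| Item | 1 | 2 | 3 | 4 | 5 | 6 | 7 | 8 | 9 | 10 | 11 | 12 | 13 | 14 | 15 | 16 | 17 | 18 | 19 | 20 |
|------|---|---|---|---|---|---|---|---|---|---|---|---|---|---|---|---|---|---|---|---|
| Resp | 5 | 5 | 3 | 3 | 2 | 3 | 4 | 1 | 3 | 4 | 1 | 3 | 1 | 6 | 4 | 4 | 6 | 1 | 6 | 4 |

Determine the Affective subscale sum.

Affective items: 1, 10, 13, 14, 16, 18.
Of these, item 10 is reverse-scored; on a 1–6 scale, reversed = 7 − raw.
  item 1: 5
  item 10: 7 − 4 = 3
  item 13: 1
  item 14: 6
  item 16: 4
  item 18: 1
Sum = 5 + 3 + 1 + 6 + 4 + 1 = 20

20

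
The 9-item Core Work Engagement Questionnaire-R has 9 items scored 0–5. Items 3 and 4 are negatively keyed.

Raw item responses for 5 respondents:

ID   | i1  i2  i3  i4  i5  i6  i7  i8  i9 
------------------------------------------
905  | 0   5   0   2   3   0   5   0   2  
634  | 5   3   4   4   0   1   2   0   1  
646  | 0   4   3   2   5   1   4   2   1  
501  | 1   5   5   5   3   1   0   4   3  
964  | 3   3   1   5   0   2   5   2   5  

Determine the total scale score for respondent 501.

Respondent 501 raw: 1, 5, 5, 5, 3, 1, 0, 4, 3.
Reverse-coded (on a 0–5 scale, reversed = 5 − raw):
  item 1: 1
  item 2: 5
  item 3: 5 − 5 = 0
  item 4: 5 − 5 = 0
  item 5: 3
  item 6: 1
  item 7: 0
  item 8: 4
  item 9: 3
Sum = 1 + 5 + 0 + 0 + 3 + 1 + 0 + 4 + 3 = 17

17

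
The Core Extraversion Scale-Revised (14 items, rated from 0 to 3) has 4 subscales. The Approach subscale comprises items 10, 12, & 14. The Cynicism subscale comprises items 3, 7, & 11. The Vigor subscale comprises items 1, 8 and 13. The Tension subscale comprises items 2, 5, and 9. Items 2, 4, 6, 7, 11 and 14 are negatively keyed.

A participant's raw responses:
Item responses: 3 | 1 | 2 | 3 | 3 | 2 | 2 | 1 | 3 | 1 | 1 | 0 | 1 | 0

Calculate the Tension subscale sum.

8

Tension items: 2, 5, 9.
Of these, item 2 is negatively keyed; on a 0–3 scale, reversed = 3 − raw.
  item 2: 3 − 1 = 2
  item 5: 3
  item 9: 3
Sum = 2 + 3 + 3 = 8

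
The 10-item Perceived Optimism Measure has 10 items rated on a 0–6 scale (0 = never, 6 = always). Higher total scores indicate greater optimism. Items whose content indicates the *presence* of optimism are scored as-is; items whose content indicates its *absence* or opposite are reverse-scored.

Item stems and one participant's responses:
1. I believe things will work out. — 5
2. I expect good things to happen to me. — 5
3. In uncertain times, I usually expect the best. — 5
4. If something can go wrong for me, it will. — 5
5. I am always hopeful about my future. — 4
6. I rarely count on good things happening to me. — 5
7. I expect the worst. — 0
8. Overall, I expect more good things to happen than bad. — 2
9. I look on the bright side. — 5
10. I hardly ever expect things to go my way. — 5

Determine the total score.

35

Items 4, 6, 7, 10 describe the absence/opposite of optimism → reverse-score.
on a 0–6 scale, reversed = 6 − raw.
  item 1: 5
  item 2: 5
  item 3: 5
  item 4: 6 − 5 = 1
  item 5: 4
  item 6: 6 − 5 = 1
  item 7: 6 − 0 = 6
  item 8: 2
  item 9: 5
  item 10: 6 − 5 = 1
Total = 5 + 5 + 5 + 1 + 4 + 1 + 6 + 2 + 5 + 1 = 35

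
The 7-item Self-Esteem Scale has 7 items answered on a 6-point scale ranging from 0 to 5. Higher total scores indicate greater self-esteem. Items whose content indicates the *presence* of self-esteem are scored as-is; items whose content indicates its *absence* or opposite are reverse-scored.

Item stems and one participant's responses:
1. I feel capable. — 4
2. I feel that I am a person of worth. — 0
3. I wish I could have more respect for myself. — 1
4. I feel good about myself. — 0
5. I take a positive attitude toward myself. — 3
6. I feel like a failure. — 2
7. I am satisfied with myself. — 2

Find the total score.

16

Items 3, 6 describe the absence/opposite of self-esteem → reverse-score.
reverse-coded value = 5 − response.
  item 1: 4
  item 2: 0
  item 3: 5 − 1 = 4
  item 4: 0
  item 5: 3
  item 6: 5 − 2 = 3
  item 7: 2
Total = 4 + 0 + 4 + 0 + 3 + 3 + 2 = 16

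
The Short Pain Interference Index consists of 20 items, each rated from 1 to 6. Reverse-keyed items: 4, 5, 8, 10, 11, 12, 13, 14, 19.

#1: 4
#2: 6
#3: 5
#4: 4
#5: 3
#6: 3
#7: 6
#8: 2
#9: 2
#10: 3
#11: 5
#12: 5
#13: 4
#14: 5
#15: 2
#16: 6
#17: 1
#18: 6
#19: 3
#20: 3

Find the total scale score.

Raw sum = 78. Reverse-keyed items: 4, 5, 8, 10, 11, 12, 13, 14, 19; their raw sum = 34.
Each reversal replaces raw with 7 − raw, changing the total by 7 − 2·raw per item.
Total = 78 + 9·7 − 2·34 = 78 + 63 − 68 = 73

73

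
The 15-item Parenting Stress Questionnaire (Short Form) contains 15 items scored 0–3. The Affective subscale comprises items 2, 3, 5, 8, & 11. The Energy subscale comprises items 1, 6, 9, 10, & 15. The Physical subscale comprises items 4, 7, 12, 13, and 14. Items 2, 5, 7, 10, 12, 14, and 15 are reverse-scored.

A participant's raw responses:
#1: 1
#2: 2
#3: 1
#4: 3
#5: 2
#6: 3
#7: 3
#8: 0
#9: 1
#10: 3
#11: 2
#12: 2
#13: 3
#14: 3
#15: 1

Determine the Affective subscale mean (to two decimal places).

Affective items: 2, 3, 5, 8, 11.
Of these, items 2 and 5 are reverse-scored; reversed = (0+3) − raw = 3 − raw.
  item 2: 3 − 2 = 1
  item 3: 1
  item 5: 3 − 2 = 1
  item 8: 0
  item 11: 2
Sum = 1 + 1 + 1 + 0 + 2 = 5
Mean = 5 / 5 = 1.00

1.00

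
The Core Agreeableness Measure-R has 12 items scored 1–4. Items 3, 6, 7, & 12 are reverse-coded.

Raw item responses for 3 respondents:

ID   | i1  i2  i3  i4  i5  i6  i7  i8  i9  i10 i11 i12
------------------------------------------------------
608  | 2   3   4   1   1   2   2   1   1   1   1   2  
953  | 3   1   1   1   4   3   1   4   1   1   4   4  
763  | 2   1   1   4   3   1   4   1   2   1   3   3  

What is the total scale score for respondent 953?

Respondent 953 raw: 3, 1, 1, 1, 4, 3, 1, 4, 1, 1, 4, 4.
Reverse-coded (on a 1–4 scale, reversed = 5 − raw):
  item 1: 3
  item 2: 1
  item 3: 5 − 1 = 4
  item 4: 1
  item 5: 4
  item 6: 5 − 3 = 2
  item 7: 5 − 1 = 4
  item 8: 4
  item 9: 1
  item 10: 1
  item 11: 4
  item 12: 5 − 4 = 1
Sum = 3 + 1 + 4 + 1 + 4 + 2 + 4 + 4 + 1 + 1 + 4 + 1 = 30

30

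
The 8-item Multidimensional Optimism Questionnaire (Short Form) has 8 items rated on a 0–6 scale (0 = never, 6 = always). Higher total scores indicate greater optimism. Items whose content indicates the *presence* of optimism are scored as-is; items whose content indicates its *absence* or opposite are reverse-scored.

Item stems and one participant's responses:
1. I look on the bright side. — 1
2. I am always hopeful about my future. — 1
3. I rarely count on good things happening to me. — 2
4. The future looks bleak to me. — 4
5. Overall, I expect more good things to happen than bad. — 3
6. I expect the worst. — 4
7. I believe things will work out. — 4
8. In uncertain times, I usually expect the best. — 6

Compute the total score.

23

Items 3, 4, 6 describe the absence/opposite of optimism → reverse-score.
reversed = (0+6) − raw = 6 − raw.
  item 1: 1
  item 2: 1
  item 3: 6 − 2 = 4
  item 4: 6 − 4 = 2
  item 5: 3
  item 6: 6 − 4 = 2
  item 7: 4
  item 8: 6
Total = 1 + 1 + 4 + 2 + 3 + 2 + 4 + 6 = 23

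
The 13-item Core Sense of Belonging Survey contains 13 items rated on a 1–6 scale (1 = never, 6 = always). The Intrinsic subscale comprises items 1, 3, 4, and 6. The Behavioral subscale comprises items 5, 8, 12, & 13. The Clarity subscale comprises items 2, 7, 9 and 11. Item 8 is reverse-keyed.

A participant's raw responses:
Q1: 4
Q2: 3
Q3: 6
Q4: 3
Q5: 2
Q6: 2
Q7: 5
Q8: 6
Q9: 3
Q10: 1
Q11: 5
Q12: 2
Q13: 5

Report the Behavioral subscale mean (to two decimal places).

2.50

Behavioral items: 5, 8, 12, 13.
Of these, item 8 is reverse-keyed; on a 1–6 scale, reversed = 7 − raw.
  item 5: 2
  item 8: 7 − 6 = 1
  item 12: 2
  item 13: 5
Sum = 2 + 1 + 2 + 5 = 10
Mean = 10 / 4 = 2.50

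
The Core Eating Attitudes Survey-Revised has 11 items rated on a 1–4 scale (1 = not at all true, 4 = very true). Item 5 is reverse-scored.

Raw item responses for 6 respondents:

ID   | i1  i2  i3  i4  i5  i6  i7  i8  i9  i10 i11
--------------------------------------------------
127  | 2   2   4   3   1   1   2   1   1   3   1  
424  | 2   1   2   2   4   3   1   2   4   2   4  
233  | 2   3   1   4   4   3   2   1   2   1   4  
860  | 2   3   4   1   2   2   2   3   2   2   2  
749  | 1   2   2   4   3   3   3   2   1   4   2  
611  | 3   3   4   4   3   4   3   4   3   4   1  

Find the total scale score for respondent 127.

24

Respondent 127 raw: 2, 2, 4, 3, 1, 1, 2, 1, 1, 3, 1.
Reverse-coded (reversed = (1+4) − raw = 5 − raw):
  item 1: 2
  item 2: 2
  item 3: 4
  item 4: 3
  item 5: 5 − 1 = 4
  item 6: 1
  item 7: 2
  item 8: 1
  item 9: 1
  item 10: 3
  item 11: 1
Sum = 2 + 2 + 4 + 3 + 4 + 1 + 2 + 1 + 1 + 3 + 1 = 24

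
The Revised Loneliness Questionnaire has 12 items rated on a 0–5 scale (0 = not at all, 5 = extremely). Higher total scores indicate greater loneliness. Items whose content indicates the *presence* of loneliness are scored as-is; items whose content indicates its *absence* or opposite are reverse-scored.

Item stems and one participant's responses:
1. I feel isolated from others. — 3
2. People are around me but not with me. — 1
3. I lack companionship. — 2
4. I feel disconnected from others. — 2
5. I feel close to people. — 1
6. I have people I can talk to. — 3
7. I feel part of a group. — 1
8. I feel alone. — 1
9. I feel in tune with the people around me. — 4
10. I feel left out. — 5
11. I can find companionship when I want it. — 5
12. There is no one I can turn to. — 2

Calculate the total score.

Items 5, 6, 7, 9, 11 describe the absence/opposite of loneliness → reverse-score.
reverse-coded value = 5 − response.
  item 1: 3
  item 2: 1
  item 3: 2
  item 4: 2
  item 5: 5 − 1 = 4
  item 6: 5 − 3 = 2
  item 7: 5 − 1 = 4
  item 8: 1
  item 9: 5 − 4 = 1
  item 10: 5
  item 11: 5 − 5 = 0
  item 12: 2
Total = 3 + 1 + 2 + 2 + 4 + 2 + 4 + 1 + 1 + 5 + 0 + 2 = 27

27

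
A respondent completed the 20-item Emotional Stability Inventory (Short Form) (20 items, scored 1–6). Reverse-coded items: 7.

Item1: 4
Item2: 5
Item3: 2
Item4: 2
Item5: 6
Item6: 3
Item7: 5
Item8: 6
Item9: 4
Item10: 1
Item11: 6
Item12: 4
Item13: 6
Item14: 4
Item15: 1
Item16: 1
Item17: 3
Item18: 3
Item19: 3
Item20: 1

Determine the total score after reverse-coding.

Reverse-coded items (reverse-coded value = 7 − response):
  item 7: 7 − 5 = 2
Scored responses: 4, 5, 2, 2, 6, 3, 2, 6, 4, 1, 6, 4, 6, 4, 1, 1, 3, 3, 3, 1
Total = 4 + 5 + 2 + 2 + 6 + 3 + 2 + 6 + 4 + 1 + 6 + 4 + 6 + 4 + 1 + 1 + 3 + 3 + 3 + 1 = 67

67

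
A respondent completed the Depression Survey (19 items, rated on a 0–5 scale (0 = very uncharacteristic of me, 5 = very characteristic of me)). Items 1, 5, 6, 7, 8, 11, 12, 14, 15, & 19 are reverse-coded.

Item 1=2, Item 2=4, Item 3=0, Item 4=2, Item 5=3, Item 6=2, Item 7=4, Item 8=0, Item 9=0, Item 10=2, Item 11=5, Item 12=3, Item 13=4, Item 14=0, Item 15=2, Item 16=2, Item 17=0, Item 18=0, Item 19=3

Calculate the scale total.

Apply reverse scoring (reverse-coded value = 5 − response):
  item 1: 5 − 2 = 3
  item 5: 5 − 3 = 2
  item 6: 5 − 2 = 3
  item 7: 5 − 4 = 1
  item 8: 5 − 0 = 5
  item 11: 5 − 5 = 0
  item 12: 5 − 3 = 2
  item 14: 5 − 0 = 5
  item 15: 5 − 2 = 3
  item 19: 5 − 3 = 2
Scored responses: 3, 4, 0, 2, 2, 3, 1, 5, 0, 2, 0, 2, 4, 5, 3, 2, 0, 0, 2
Total = 3 + 4 + 0 + 2 + 2 + 3 + 1 + 5 + 0 + 2 + 0 + 2 + 4 + 5 + 3 + 2 + 0 + 0 + 2 = 40

40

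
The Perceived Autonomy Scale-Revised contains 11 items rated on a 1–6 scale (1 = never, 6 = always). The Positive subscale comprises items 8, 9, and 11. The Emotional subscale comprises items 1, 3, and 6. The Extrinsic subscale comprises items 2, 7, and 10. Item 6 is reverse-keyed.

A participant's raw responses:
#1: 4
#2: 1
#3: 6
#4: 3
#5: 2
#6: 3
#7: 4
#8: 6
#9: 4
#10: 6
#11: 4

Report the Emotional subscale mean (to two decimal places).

4.67

Emotional items: 1, 3, 6.
Of these, item 6 is reverse-keyed; reversed = (1+6) − raw = 7 − raw.
  item 1: 4
  item 3: 6
  item 6: 7 − 3 = 4
Sum = 4 + 6 + 4 = 14
Mean = 14 / 3 = 4.67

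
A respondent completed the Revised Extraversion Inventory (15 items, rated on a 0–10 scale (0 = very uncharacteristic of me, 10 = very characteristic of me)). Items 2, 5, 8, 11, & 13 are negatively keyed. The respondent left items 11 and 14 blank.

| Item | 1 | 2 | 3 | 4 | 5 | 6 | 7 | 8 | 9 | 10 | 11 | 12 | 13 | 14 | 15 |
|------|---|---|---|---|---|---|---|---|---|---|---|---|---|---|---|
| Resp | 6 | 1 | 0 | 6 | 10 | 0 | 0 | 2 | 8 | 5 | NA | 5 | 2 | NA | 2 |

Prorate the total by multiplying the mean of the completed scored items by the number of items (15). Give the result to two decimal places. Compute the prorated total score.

Reverse-coded (reversed = (0+10) − raw = 10 − raw):
  item 2: 10 − 1 = 9
  item 5: 10 − 10 = 0
  item 8: 10 − 2 = 8
  item 13: 10 − 2 = 8
Completed scored items (13 of 15): 6, 9, 0, 6, 0, 0, 0, 8, 8, 5, 5, 8, 2; sum = 57.
Person mean = 57 / 13 ≈ 4.3846
Prorated total = (57 / 13) × 15 = 65.77 (to 2 dp)

65.77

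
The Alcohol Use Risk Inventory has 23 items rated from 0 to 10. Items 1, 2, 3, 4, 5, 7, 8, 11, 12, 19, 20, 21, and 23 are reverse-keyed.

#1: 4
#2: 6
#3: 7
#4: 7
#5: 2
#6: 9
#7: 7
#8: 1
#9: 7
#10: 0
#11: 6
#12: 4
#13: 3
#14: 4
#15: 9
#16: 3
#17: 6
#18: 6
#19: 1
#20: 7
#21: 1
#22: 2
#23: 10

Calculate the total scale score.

Reverse-keyed items use 10 − raw:
  item 1: 10 − 4 = 6
  item 2: 10 − 6 = 4
  item 3: 10 − 7 = 3
  item 4: 10 − 7 = 3
  item 5: 10 − 2 = 8
  item 7: 10 − 7 = 3
  item 8: 10 − 1 = 9
  item 11: 10 − 6 = 4
  item 12: 10 − 4 = 6
  item 19: 10 − 1 = 9
  item 20: 10 − 7 = 3
  item 21: 10 − 1 = 9
  item 23: 10 − 10 = 0
After reverse-coding: 6, 4, 3, 3, 8, 9, 3, 9, 7, 0, 4, 6, 3, 4, 9, 3, 6, 6, 9, 3, 9, 2, 0
Total = 6 + 4 + 3 + 3 + 8 + 9 + 3 + 9 + 7 + 0 + 4 + 6 + 3 + 4 + 9 + 3 + 6 + 6 + 9 + 3 + 9 + 2 + 0 = 116

116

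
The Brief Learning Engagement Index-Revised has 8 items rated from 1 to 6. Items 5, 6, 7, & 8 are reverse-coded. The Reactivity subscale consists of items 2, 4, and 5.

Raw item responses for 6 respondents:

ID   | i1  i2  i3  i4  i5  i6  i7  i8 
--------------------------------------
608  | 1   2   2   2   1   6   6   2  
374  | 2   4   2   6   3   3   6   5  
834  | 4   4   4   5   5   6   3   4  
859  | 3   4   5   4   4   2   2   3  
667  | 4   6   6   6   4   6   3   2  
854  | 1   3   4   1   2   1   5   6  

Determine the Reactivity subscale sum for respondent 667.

Respondent 667 raw: 4, 6, 6, 6, 4, 6, 3, 2.
Reactivity items: 2, 4, 5.
Reverse-coded (reversed = (1+6) − raw = 7 − raw):
  item 2: 6
  item 4: 6
  item 5: 7 − 4 = 3
Sum = 6 + 6 + 3 = 15

15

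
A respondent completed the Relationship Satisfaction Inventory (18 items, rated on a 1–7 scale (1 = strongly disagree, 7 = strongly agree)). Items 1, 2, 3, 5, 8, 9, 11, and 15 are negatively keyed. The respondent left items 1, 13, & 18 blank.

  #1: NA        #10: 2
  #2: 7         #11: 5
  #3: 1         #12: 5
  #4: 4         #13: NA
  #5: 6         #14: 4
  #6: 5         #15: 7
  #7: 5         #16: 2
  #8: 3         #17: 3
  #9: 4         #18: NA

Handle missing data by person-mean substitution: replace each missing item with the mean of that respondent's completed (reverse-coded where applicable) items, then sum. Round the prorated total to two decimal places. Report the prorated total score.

63.60

Reverse-coded (reverse-coded value = 8 − response):
  item 2: 8 − 7 = 1
  item 3: 8 − 1 = 7
  item 5: 8 − 6 = 2
  item 8: 8 − 3 = 5
  item 9: 8 − 4 = 4
  item 11: 8 − 5 = 3
  item 15: 8 − 7 = 1
Completed scored items (15 of 18): 1, 7, 4, 2, 5, 5, 5, 4, 2, 3, 5, 4, 1, 2, 3; sum = 53.
Person mean = 53 / 15 ≈ 3.5333
Prorated total = (53 / 15) × 18 = 63.60 (to 2 dp)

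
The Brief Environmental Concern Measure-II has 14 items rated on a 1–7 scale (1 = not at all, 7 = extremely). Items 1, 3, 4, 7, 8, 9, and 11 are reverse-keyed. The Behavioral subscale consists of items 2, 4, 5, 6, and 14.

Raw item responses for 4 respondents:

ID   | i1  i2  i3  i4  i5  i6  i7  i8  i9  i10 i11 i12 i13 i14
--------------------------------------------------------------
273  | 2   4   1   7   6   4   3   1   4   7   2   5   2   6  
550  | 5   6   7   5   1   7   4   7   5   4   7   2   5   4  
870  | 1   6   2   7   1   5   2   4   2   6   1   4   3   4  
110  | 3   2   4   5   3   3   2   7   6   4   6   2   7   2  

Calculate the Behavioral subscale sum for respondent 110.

13

Respondent 110 raw: 3, 2, 4, 5, 3, 3, 2, 7, 6, 4, 6, 2, 7, 2.
Behavioral items: 2, 4, 5, 6, 14.
Reverse-coded (reverse-coded value = 8 − response):
  item 2: 2
  item 4: 8 − 5 = 3
  item 5: 3
  item 6: 3
  item 14: 2
Sum = 2 + 3 + 3 + 3 + 2 = 13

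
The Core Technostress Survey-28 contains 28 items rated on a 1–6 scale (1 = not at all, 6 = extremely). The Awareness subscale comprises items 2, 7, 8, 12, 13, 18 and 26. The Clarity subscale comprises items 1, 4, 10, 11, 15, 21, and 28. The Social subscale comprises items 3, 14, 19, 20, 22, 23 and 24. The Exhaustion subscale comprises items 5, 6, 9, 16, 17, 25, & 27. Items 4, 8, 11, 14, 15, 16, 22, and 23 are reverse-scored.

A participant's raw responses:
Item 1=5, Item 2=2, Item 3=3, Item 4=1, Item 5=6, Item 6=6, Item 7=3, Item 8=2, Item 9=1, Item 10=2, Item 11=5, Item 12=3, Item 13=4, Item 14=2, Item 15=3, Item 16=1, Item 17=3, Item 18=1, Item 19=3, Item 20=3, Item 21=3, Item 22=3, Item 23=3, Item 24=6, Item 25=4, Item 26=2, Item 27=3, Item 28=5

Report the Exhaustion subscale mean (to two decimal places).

Exhaustion items: 5, 6, 9, 16, 17, 25, 27.
Of these, item 16 is reverse-scored; reversed = (1+6) − raw = 7 − raw.
  item 5: 6
  item 6: 6
  item 9: 1
  item 16: 7 − 1 = 6
  item 17: 3
  item 25: 4
  item 27: 3
Sum = 6 + 6 + 1 + 6 + 3 + 4 + 3 = 29
Mean = 29 / 7 = 4.14

4.14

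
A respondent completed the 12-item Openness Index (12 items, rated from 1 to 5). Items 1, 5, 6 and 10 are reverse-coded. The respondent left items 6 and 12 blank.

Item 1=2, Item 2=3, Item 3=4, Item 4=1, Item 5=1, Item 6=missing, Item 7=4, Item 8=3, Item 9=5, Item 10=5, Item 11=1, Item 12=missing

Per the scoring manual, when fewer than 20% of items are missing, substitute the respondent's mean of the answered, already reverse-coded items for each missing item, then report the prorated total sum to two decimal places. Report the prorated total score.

37.20

Reverse-coded (on a 1–5 scale, reversed = 6 − raw):
  item 1: 6 − 2 = 4
  item 5: 6 − 1 = 5
  item 10: 6 − 5 = 1
Completed scored items (10 of 12): 4, 3, 4, 1, 5, 4, 3, 5, 1, 1; sum = 31.
Person mean = 31 / 10 ≈ 3.1000
Prorated total = (31 / 10) × 12 = 37.20 (to 2 dp)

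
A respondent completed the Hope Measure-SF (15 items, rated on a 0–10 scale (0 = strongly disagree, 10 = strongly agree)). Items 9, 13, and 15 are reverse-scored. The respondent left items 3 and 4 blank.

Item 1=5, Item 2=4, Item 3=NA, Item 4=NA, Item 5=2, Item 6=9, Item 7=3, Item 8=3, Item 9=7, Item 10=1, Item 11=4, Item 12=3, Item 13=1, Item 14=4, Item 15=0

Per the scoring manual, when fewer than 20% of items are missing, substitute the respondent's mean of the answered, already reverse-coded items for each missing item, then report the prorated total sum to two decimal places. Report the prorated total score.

Reverse-coded (on a 0–10 scale, reversed = 10 − raw):
  item 9: 10 − 7 = 3
  item 13: 10 − 1 = 9
  item 15: 10 − 0 = 10
Completed scored items (13 of 15): 5, 4, 2, 9, 3, 3, 3, 1, 4, 3, 9, 4, 10; sum = 60.
Person mean = 60 / 13 ≈ 4.6154
Prorated total = (60 / 13) × 15 = 69.23 (to 2 dp)

69.23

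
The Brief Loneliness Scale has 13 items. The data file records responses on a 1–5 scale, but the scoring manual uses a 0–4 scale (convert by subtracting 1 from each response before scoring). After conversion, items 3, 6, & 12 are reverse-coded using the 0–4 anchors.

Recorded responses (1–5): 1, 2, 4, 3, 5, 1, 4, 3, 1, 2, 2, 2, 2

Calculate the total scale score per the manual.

23

Convert to 0–4: 0, 1, 3, 2, 4, 0, 3, 2, 0, 1, 1, 1, 1
Reverse-coded (on a 0–4 scale, reversed = 4 − raw):
  item 3: 4 − 3 = 1
  item 6: 4 − 0 = 4
  item 12: 4 − 1 = 3
Scored: 0, 1, 1, 2, 4, 4, 3, 2, 0, 1, 1, 3, 1
Total = 23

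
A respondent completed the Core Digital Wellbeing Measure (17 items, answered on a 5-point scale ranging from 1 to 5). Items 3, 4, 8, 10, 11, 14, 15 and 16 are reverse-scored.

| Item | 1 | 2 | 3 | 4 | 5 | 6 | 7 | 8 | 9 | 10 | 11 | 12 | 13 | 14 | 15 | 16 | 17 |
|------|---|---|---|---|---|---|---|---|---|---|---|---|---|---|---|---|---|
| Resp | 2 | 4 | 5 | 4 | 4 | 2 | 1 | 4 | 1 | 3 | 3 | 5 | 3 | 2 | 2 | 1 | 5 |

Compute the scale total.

Reversing items 3, 4, 8, 10, 11, 14, 15, & 16 with 6 − raw:
Total = 2 + 4 + (6−5) + (6−4) + 4 + 2 + 1 + (6−4) + 1 + (6−3) + (6−3) + 5 + 3 + (6−2) + (6−2) + (6−1) + 5
      = 2 + 4 + 1 + 2 + 4 + 2 + 1 + 2 + 1 + 3 + 3 + 5 + 3 + 4 + 4 + 5 + 5 = 51

51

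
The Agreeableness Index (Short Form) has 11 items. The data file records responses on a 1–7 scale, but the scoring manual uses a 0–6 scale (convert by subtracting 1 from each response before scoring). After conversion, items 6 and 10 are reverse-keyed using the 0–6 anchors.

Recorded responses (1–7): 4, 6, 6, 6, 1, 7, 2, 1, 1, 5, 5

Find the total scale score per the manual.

Convert to 0–6: 3, 5, 5, 5, 0, 6, 1, 0, 0, 4, 4
Reverse-coded (reverse-coded value = 6 − response):
  item 6: 6 − 6 = 0
  item 10: 6 − 4 = 2
Scored: 3, 5, 5, 5, 0, 0, 1, 0, 0, 2, 4
Total = 25

25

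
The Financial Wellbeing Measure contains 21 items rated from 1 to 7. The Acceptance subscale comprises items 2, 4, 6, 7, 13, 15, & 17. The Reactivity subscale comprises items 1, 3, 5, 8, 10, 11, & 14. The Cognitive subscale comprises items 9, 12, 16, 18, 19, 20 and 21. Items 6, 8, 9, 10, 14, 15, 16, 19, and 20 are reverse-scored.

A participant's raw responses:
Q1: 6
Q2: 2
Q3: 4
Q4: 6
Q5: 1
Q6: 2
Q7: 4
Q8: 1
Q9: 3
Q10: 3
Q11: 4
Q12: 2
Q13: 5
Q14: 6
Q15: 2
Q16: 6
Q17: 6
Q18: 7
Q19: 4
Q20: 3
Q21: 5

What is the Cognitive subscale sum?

Cognitive items: 9, 12, 16, 18, 19, 20, 21.
Of these, items 9, 16, 19, & 20 are reverse-scored; reversed = (1+7) − raw = 8 − raw.
  item 9: 8 − 3 = 5
  item 12: 2
  item 16: 8 − 6 = 2
  item 18: 7
  item 19: 8 − 4 = 4
  item 20: 8 − 3 = 5
  item 21: 5
Sum = 5 + 2 + 2 + 7 + 4 + 5 + 5 = 30

30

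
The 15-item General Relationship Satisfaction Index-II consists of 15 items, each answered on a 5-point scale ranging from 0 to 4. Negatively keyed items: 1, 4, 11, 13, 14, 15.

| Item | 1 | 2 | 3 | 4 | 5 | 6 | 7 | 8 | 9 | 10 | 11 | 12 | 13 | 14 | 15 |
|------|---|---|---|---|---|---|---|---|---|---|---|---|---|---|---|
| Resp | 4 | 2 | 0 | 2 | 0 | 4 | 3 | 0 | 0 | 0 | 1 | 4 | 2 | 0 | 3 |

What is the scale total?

25

Negatively keyed items use 4 − raw:
  item 1: 4 − 4 = 0
  item 4: 4 − 2 = 2
  item 11: 4 − 1 = 3
  item 13: 4 − 2 = 2
  item 14: 4 − 0 = 4
  item 15: 4 − 3 = 1
Scored items: 0, 2, 0, 2, 0, 4, 3, 0, 0, 0, 3, 4, 2, 4, 1
Total = 0 + 2 + 0 + 2 + 0 + 4 + 3 + 0 + 0 + 0 + 3 + 4 + 2 + 4 + 1 = 25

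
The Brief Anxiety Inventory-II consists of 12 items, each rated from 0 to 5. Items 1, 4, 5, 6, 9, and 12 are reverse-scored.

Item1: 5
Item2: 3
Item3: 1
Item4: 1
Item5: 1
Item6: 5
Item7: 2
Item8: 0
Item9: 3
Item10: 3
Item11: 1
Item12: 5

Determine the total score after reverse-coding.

Reverse-coded items (on a 0–5 scale, reversed = 5 − raw):
  item 1: 5 − 5 = 0
  item 4: 5 − 1 = 4
  item 5: 5 − 1 = 4
  item 6: 5 − 5 = 0
  item 9: 5 − 3 = 2
  item 12: 5 − 5 = 0
After reverse-coding: 0, 3, 1, 4, 4, 0, 2, 0, 2, 3, 1, 0
Total = 0 + 3 + 1 + 4 + 4 + 0 + 2 + 0 + 2 + 3 + 1 + 0 = 20

20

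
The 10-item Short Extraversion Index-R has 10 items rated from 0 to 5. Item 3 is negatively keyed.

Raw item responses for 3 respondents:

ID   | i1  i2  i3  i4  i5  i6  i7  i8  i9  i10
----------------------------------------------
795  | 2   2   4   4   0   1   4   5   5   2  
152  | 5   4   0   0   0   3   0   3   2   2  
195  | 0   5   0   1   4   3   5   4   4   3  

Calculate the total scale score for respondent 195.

34

Respondent 195 raw: 0, 5, 0, 1, 4, 3, 5, 4, 4, 3.
Reverse-coded (reversed = (0+5) − raw = 5 − raw):
  item 1: 0
  item 2: 5
  item 3: 5 − 0 = 5
  item 4: 1
  item 5: 4
  item 6: 3
  item 7: 5
  item 8: 4
  item 9: 4
  item 10: 3
Sum = 0 + 5 + 5 + 1 + 4 + 3 + 5 + 4 + 4 + 3 = 34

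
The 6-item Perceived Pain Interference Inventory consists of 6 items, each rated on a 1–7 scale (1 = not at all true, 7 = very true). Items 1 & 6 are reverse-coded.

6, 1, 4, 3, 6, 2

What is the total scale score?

22

Reverse-coded items (on a 1–7 scale, reversed = 8 − raw):
  item 1: 8 − 6 = 2
  item 6: 8 − 2 = 6
Scored responses: 2, 1, 4, 3, 6, 6
Total = 2 + 1 + 4 + 3 + 6 + 6 = 22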